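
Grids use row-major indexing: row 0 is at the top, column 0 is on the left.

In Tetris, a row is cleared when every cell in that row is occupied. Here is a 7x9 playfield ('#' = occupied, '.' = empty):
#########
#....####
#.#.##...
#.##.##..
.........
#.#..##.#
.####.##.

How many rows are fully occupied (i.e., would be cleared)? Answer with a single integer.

Answer: 1

Derivation:
Check each row:
  row 0: 0 empty cells -> FULL (clear)
  row 1: 4 empty cells -> not full
  row 2: 5 empty cells -> not full
  row 3: 4 empty cells -> not full
  row 4: 9 empty cells -> not full
  row 5: 4 empty cells -> not full
  row 6: 3 empty cells -> not full
Total rows cleared: 1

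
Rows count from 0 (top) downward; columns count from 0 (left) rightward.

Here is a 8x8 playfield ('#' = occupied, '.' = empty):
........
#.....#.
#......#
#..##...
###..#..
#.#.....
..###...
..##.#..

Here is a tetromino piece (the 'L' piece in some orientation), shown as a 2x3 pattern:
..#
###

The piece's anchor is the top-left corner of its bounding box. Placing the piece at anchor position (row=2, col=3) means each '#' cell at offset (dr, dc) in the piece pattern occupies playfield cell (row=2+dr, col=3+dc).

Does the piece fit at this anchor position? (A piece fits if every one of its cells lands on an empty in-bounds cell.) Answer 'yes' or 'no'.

Check each piece cell at anchor (2, 3):
  offset (0,2) -> (2,5): empty -> OK
  offset (1,0) -> (3,3): occupied ('#') -> FAIL
  offset (1,1) -> (3,4): occupied ('#') -> FAIL
  offset (1,2) -> (3,5): empty -> OK
All cells valid: no

Answer: no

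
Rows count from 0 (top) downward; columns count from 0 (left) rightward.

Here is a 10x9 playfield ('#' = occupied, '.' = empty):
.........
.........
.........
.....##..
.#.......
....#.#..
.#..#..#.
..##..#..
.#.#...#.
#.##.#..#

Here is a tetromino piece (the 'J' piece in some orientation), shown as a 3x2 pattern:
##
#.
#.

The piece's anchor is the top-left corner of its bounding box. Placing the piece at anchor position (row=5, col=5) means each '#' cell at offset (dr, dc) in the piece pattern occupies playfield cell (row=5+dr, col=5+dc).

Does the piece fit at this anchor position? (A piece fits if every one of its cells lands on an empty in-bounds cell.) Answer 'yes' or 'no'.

Answer: no

Derivation:
Check each piece cell at anchor (5, 5):
  offset (0,0) -> (5,5): empty -> OK
  offset (0,1) -> (5,6): occupied ('#') -> FAIL
  offset (1,0) -> (6,5): empty -> OK
  offset (2,0) -> (7,5): empty -> OK
All cells valid: no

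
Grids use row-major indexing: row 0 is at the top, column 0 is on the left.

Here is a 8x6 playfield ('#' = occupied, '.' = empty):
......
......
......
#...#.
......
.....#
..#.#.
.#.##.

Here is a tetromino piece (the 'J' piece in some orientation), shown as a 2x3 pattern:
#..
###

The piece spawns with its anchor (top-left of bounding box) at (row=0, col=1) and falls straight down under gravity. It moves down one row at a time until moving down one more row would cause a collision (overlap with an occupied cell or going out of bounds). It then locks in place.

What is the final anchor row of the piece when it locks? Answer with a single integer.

Spawn at (row=0, col=1). Try each row:
  row 0: fits
  row 1: fits
  row 2: fits
  row 3: fits
  row 4: fits
  row 5: blocked -> lock at row 4

Answer: 4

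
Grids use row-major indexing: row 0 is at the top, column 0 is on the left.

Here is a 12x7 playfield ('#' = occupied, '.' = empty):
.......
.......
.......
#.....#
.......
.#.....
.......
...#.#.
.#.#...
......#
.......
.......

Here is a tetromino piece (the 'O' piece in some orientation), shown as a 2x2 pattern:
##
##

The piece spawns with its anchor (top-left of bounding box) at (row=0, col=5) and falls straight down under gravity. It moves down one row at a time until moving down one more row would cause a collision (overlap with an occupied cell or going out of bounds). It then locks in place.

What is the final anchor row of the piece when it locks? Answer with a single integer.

Answer: 1

Derivation:
Spawn at (row=0, col=5). Try each row:
  row 0: fits
  row 1: fits
  row 2: blocked -> lock at row 1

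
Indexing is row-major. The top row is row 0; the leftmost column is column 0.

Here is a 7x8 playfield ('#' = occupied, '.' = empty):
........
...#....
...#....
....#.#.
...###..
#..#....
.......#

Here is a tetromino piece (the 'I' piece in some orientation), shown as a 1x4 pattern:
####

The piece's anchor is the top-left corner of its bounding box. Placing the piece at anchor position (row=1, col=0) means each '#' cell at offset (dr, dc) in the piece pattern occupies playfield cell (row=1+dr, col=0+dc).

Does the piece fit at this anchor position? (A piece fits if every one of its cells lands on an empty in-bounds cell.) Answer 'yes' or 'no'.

Check each piece cell at anchor (1, 0):
  offset (0,0) -> (1,0): empty -> OK
  offset (0,1) -> (1,1): empty -> OK
  offset (0,2) -> (1,2): empty -> OK
  offset (0,3) -> (1,3): occupied ('#') -> FAIL
All cells valid: no

Answer: no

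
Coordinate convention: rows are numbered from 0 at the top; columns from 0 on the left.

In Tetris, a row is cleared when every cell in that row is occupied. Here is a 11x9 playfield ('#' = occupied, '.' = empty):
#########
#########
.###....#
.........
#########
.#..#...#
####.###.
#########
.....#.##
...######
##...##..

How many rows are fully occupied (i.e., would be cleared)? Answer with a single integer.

Check each row:
  row 0: 0 empty cells -> FULL (clear)
  row 1: 0 empty cells -> FULL (clear)
  row 2: 5 empty cells -> not full
  row 3: 9 empty cells -> not full
  row 4: 0 empty cells -> FULL (clear)
  row 5: 6 empty cells -> not full
  row 6: 2 empty cells -> not full
  row 7: 0 empty cells -> FULL (clear)
  row 8: 6 empty cells -> not full
  row 9: 3 empty cells -> not full
  row 10: 5 empty cells -> not full
Total rows cleared: 4

Answer: 4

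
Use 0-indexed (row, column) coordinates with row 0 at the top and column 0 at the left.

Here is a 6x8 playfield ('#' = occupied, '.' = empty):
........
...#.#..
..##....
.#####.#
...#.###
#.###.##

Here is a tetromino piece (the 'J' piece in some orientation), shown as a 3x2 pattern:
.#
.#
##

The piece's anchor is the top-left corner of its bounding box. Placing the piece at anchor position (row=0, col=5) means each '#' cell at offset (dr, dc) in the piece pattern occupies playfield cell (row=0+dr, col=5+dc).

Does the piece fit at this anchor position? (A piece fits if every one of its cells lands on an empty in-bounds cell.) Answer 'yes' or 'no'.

Answer: yes

Derivation:
Check each piece cell at anchor (0, 5):
  offset (0,1) -> (0,6): empty -> OK
  offset (1,1) -> (1,6): empty -> OK
  offset (2,0) -> (2,5): empty -> OK
  offset (2,1) -> (2,6): empty -> OK
All cells valid: yes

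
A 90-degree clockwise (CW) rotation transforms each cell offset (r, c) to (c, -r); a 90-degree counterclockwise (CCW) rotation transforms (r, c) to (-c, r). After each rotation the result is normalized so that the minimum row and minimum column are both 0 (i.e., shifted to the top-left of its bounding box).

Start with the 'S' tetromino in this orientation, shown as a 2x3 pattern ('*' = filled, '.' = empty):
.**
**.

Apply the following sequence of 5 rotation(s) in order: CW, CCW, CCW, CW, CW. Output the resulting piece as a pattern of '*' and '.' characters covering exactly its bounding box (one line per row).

Answer: *.
**
.*

Derivation:
Start:
.**
**.
After rotation 1 (CW):
*.
**
.*
After rotation 2 (CCW):
.**
**.
After rotation 3 (CCW):
*.
**
.*
After rotation 4 (CW):
.**
**.
After rotation 5 (CW):
*.
**
.*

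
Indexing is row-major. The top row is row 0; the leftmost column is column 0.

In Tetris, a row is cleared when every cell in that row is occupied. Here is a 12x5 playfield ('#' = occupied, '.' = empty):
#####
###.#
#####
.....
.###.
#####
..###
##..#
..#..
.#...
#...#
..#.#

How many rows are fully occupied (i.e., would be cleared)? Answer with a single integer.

Check each row:
  row 0: 0 empty cells -> FULL (clear)
  row 1: 1 empty cell -> not full
  row 2: 0 empty cells -> FULL (clear)
  row 3: 5 empty cells -> not full
  row 4: 2 empty cells -> not full
  row 5: 0 empty cells -> FULL (clear)
  row 6: 2 empty cells -> not full
  row 7: 2 empty cells -> not full
  row 8: 4 empty cells -> not full
  row 9: 4 empty cells -> not full
  row 10: 3 empty cells -> not full
  row 11: 3 empty cells -> not full
Total rows cleared: 3

Answer: 3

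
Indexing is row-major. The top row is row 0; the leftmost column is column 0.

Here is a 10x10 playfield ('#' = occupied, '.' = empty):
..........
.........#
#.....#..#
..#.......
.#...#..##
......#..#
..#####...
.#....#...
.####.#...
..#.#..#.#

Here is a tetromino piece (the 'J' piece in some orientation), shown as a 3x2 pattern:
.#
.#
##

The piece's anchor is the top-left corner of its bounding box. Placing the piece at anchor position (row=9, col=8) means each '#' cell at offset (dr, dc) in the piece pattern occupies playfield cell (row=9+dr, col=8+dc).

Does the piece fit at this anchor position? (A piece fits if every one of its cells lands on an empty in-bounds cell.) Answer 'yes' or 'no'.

Answer: no

Derivation:
Check each piece cell at anchor (9, 8):
  offset (0,1) -> (9,9): occupied ('#') -> FAIL
  offset (1,1) -> (10,9): out of bounds -> FAIL
  offset (2,0) -> (11,8): out of bounds -> FAIL
  offset (2,1) -> (11,9): out of bounds -> FAIL
All cells valid: no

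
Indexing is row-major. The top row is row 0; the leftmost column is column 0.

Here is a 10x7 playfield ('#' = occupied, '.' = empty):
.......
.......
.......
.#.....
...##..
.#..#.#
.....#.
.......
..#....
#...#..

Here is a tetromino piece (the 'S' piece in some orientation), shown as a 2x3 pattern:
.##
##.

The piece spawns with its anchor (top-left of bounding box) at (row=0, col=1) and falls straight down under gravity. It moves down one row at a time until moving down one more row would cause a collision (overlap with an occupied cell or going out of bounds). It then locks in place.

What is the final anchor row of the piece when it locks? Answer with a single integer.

Answer: 1

Derivation:
Spawn at (row=0, col=1). Try each row:
  row 0: fits
  row 1: fits
  row 2: blocked -> lock at row 1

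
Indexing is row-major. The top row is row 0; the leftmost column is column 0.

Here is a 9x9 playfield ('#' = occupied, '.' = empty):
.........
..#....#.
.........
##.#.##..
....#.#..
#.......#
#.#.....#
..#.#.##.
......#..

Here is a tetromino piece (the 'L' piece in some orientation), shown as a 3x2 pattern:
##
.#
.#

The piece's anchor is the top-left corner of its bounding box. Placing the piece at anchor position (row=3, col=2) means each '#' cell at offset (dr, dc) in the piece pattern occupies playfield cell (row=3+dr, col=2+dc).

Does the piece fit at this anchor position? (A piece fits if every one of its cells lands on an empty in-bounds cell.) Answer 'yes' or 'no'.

Answer: no

Derivation:
Check each piece cell at anchor (3, 2):
  offset (0,0) -> (3,2): empty -> OK
  offset (0,1) -> (3,3): occupied ('#') -> FAIL
  offset (1,1) -> (4,3): empty -> OK
  offset (2,1) -> (5,3): empty -> OK
All cells valid: no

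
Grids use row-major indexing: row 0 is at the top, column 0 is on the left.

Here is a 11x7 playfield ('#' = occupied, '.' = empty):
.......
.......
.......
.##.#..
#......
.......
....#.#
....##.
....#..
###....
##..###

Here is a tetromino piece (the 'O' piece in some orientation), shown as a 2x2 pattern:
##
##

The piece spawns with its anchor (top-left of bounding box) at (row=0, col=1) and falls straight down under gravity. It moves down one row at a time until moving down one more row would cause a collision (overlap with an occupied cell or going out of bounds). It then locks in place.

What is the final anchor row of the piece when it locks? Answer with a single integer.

Spawn at (row=0, col=1). Try each row:
  row 0: fits
  row 1: fits
  row 2: blocked -> lock at row 1

Answer: 1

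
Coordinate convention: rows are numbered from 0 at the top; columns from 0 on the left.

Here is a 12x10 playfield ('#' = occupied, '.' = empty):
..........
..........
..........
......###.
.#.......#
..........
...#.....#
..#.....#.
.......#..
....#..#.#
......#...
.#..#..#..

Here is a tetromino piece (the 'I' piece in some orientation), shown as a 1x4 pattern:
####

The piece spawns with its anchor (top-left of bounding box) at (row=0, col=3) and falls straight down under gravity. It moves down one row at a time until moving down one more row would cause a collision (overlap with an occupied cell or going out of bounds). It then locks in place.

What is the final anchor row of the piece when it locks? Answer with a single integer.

Answer: 2

Derivation:
Spawn at (row=0, col=3). Try each row:
  row 0: fits
  row 1: fits
  row 2: fits
  row 3: blocked -> lock at row 2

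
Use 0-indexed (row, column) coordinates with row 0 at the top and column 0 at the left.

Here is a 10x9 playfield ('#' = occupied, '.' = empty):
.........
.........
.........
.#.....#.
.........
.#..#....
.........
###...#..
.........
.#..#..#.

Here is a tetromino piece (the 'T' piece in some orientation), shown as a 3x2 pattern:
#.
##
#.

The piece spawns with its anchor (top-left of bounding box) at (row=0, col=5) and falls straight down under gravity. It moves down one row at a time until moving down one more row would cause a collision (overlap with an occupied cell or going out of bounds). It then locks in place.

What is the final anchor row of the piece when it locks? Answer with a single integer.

Answer: 5

Derivation:
Spawn at (row=0, col=5). Try each row:
  row 0: fits
  row 1: fits
  row 2: fits
  row 3: fits
  row 4: fits
  row 5: fits
  row 6: blocked -> lock at row 5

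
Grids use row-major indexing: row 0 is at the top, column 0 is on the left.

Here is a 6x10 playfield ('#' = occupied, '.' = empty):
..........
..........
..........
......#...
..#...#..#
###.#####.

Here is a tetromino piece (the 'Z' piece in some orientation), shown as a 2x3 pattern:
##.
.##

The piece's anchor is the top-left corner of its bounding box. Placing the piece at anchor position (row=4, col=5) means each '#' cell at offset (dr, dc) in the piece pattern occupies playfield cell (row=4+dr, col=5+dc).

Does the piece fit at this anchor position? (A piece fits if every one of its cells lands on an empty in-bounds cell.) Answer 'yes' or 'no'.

Check each piece cell at anchor (4, 5):
  offset (0,0) -> (4,5): empty -> OK
  offset (0,1) -> (4,6): occupied ('#') -> FAIL
  offset (1,1) -> (5,6): occupied ('#') -> FAIL
  offset (1,2) -> (5,7): occupied ('#') -> FAIL
All cells valid: no

Answer: no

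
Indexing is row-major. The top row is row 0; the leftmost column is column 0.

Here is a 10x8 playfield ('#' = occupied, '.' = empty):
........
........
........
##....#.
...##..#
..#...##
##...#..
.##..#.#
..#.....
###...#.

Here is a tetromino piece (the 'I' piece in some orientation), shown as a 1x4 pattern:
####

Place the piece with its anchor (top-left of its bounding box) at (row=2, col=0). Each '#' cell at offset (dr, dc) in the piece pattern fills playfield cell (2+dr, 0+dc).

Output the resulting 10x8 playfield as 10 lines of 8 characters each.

Answer: ........
........
####....
##....#.
...##..#
..#...##
##...#..
.##..#.#
..#.....
###...#.

Derivation:
Fill (2+0,0+0) = (2,0)
Fill (2+0,0+1) = (2,1)
Fill (2+0,0+2) = (2,2)
Fill (2+0,0+3) = (2,3)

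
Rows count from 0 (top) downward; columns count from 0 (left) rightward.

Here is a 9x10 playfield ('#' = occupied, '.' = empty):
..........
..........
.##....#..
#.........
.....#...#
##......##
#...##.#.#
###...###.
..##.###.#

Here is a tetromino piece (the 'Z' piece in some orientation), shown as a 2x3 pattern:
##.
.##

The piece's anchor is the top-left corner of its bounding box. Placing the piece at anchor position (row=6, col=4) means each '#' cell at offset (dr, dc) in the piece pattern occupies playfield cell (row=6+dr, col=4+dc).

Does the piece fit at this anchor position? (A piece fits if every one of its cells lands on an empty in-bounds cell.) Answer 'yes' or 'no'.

Answer: no

Derivation:
Check each piece cell at anchor (6, 4):
  offset (0,0) -> (6,4): occupied ('#') -> FAIL
  offset (0,1) -> (6,5): occupied ('#') -> FAIL
  offset (1,1) -> (7,5): empty -> OK
  offset (1,2) -> (7,6): occupied ('#') -> FAIL
All cells valid: no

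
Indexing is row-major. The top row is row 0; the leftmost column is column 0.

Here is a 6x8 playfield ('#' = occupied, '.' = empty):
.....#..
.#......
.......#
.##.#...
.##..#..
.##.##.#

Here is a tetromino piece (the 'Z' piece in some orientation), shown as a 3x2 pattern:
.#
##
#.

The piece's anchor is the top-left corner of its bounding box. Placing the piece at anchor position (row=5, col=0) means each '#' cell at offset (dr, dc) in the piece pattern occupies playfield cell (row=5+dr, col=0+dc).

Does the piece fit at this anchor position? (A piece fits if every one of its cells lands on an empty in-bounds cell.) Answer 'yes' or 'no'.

Answer: no

Derivation:
Check each piece cell at anchor (5, 0):
  offset (0,1) -> (5,1): occupied ('#') -> FAIL
  offset (1,0) -> (6,0): out of bounds -> FAIL
  offset (1,1) -> (6,1): out of bounds -> FAIL
  offset (2,0) -> (7,0): out of bounds -> FAIL
All cells valid: no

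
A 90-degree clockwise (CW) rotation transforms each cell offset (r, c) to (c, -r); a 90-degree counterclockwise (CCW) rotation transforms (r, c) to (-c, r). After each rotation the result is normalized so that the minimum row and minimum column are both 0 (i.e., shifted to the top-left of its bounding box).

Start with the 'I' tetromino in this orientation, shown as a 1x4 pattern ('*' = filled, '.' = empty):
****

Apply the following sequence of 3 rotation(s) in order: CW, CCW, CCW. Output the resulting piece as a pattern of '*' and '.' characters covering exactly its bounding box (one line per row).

Start:
****
After rotation 1 (CW):
*
*
*
*
After rotation 2 (CCW):
****
After rotation 3 (CCW):
*
*
*
*

Answer: *
*
*
*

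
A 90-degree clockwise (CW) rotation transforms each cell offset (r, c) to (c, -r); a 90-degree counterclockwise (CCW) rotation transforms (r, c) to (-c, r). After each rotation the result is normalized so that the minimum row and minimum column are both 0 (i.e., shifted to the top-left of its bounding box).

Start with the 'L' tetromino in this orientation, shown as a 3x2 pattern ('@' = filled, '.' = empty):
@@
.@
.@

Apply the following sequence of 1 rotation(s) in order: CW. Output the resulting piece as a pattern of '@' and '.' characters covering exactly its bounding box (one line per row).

Start:
@@
.@
.@
After rotation 1 (CW):
..@
@@@

Answer: ..@
@@@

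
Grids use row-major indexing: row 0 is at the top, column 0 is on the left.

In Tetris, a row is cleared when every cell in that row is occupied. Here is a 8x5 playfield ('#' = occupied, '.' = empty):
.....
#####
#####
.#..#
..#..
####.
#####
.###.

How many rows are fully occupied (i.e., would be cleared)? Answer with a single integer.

Check each row:
  row 0: 5 empty cells -> not full
  row 1: 0 empty cells -> FULL (clear)
  row 2: 0 empty cells -> FULL (clear)
  row 3: 3 empty cells -> not full
  row 4: 4 empty cells -> not full
  row 5: 1 empty cell -> not full
  row 6: 0 empty cells -> FULL (clear)
  row 7: 2 empty cells -> not full
Total rows cleared: 3

Answer: 3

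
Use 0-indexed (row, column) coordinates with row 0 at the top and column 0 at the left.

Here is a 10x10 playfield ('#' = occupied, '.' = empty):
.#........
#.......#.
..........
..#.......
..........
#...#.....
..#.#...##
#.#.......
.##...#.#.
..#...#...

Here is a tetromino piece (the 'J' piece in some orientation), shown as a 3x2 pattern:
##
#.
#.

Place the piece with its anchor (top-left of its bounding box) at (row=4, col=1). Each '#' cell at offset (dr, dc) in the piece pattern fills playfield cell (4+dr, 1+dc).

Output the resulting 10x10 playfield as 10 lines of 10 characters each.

Answer: .#........
#.......#.
..........
..#.......
.##.......
##..#.....
.##.#...##
#.#.......
.##...#.#.
..#...#...

Derivation:
Fill (4+0,1+0) = (4,1)
Fill (4+0,1+1) = (4,2)
Fill (4+1,1+0) = (5,1)
Fill (4+2,1+0) = (6,1)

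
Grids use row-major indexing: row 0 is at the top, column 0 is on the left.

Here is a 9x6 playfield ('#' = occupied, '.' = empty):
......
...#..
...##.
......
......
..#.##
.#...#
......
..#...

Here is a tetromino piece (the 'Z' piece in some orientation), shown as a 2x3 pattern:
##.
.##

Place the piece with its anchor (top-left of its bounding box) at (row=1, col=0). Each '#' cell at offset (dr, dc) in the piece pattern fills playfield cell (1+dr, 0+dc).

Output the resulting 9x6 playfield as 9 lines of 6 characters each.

Answer: ......
##.#..
.####.
......
......
..#.##
.#...#
......
..#...

Derivation:
Fill (1+0,0+0) = (1,0)
Fill (1+0,0+1) = (1,1)
Fill (1+1,0+1) = (2,1)
Fill (1+1,0+2) = (2,2)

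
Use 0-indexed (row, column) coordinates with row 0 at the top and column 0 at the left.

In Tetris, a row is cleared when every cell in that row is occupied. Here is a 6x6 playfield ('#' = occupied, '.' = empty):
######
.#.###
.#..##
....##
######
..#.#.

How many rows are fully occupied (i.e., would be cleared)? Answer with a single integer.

Check each row:
  row 0: 0 empty cells -> FULL (clear)
  row 1: 2 empty cells -> not full
  row 2: 3 empty cells -> not full
  row 3: 4 empty cells -> not full
  row 4: 0 empty cells -> FULL (clear)
  row 5: 4 empty cells -> not full
Total rows cleared: 2

Answer: 2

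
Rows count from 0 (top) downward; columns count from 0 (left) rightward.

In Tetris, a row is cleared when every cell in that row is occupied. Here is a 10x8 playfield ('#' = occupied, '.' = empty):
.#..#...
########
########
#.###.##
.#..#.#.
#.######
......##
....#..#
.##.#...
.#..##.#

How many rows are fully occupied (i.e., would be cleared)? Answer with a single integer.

Answer: 2

Derivation:
Check each row:
  row 0: 6 empty cells -> not full
  row 1: 0 empty cells -> FULL (clear)
  row 2: 0 empty cells -> FULL (clear)
  row 3: 2 empty cells -> not full
  row 4: 5 empty cells -> not full
  row 5: 1 empty cell -> not full
  row 6: 6 empty cells -> not full
  row 7: 6 empty cells -> not full
  row 8: 5 empty cells -> not full
  row 9: 4 empty cells -> not full
Total rows cleared: 2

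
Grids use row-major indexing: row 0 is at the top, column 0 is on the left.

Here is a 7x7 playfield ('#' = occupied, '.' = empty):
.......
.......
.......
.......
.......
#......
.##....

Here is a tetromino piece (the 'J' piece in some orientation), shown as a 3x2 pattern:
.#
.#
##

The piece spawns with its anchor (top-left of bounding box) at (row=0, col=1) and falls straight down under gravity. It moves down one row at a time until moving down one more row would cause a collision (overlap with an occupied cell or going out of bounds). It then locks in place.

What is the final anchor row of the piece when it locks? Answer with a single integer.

Spawn at (row=0, col=1). Try each row:
  row 0: fits
  row 1: fits
  row 2: fits
  row 3: fits
  row 4: blocked -> lock at row 3

Answer: 3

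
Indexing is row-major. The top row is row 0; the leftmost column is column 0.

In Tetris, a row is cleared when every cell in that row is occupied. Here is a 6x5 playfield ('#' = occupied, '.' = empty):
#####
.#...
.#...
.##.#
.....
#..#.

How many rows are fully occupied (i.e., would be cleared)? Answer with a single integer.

Answer: 1

Derivation:
Check each row:
  row 0: 0 empty cells -> FULL (clear)
  row 1: 4 empty cells -> not full
  row 2: 4 empty cells -> not full
  row 3: 2 empty cells -> not full
  row 4: 5 empty cells -> not full
  row 5: 3 empty cells -> not full
Total rows cleared: 1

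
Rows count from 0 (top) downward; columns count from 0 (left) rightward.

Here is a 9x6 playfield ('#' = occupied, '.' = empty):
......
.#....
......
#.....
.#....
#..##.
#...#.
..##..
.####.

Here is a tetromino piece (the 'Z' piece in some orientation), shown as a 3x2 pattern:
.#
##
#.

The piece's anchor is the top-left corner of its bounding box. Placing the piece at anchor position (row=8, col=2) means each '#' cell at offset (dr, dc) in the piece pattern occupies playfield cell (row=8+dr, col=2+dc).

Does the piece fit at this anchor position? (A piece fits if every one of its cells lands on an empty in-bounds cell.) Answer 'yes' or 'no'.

Check each piece cell at anchor (8, 2):
  offset (0,1) -> (8,3): occupied ('#') -> FAIL
  offset (1,0) -> (9,2): out of bounds -> FAIL
  offset (1,1) -> (9,3): out of bounds -> FAIL
  offset (2,0) -> (10,2): out of bounds -> FAIL
All cells valid: no

Answer: no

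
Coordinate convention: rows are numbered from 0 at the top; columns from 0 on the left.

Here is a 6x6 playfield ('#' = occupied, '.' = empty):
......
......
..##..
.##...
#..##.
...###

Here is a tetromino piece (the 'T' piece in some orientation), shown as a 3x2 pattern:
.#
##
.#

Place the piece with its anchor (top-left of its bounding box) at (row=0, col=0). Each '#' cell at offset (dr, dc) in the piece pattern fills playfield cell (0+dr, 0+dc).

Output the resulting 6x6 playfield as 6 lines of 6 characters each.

Fill (0+0,0+1) = (0,1)
Fill (0+1,0+0) = (1,0)
Fill (0+1,0+1) = (1,1)
Fill (0+2,0+1) = (2,1)

Answer: .#....
##....
.###..
.##...
#..##.
...###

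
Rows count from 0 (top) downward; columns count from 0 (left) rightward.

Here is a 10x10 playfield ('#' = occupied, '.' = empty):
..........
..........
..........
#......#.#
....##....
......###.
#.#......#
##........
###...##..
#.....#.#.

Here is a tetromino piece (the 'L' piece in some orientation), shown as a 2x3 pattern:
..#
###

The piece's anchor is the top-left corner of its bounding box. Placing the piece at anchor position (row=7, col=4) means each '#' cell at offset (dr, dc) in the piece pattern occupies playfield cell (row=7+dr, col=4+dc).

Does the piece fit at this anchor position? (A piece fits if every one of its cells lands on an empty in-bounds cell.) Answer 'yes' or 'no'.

Check each piece cell at anchor (7, 4):
  offset (0,2) -> (7,6): empty -> OK
  offset (1,0) -> (8,4): empty -> OK
  offset (1,1) -> (8,5): empty -> OK
  offset (1,2) -> (8,6): occupied ('#') -> FAIL
All cells valid: no

Answer: no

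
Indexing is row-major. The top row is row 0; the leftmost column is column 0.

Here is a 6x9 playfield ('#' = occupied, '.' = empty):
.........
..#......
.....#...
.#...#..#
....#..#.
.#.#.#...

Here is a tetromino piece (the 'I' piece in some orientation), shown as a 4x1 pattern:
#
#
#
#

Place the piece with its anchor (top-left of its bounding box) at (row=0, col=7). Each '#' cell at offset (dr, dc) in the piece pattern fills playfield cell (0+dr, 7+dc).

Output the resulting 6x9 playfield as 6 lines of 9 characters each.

Fill (0+0,7+0) = (0,7)
Fill (0+1,7+0) = (1,7)
Fill (0+2,7+0) = (2,7)
Fill (0+3,7+0) = (3,7)

Answer: .......#.
..#....#.
.....#.#.
.#...#.##
....#..#.
.#.#.#...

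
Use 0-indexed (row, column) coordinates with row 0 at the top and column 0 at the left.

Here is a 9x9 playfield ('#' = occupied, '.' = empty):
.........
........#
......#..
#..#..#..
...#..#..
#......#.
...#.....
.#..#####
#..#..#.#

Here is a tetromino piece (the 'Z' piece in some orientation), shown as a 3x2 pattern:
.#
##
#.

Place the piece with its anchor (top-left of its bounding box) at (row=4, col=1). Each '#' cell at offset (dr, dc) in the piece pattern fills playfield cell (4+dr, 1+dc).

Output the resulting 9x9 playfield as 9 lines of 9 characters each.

Fill (4+0,1+1) = (4,2)
Fill (4+1,1+0) = (5,1)
Fill (4+1,1+1) = (5,2)
Fill (4+2,1+0) = (6,1)

Answer: .........
........#
......#..
#..#..#..
..##..#..
###....#.
.#.#.....
.#..#####
#..#..#.#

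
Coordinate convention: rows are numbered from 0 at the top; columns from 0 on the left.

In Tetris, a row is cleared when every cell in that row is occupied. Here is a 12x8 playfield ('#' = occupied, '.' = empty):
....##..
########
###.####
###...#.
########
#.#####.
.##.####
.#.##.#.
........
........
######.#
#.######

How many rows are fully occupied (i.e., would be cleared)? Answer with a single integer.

Answer: 2

Derivation:
Check each row:
  row 0: 6 empty cells -> not full
  row 1: 0 empty cells -> FULL (clear)
  row 2: 1 empty cell -> not full
  row 3: 4 empty cells -> not full
  row 4: 0 empty cells -> FULL (clear)
  row 5: 2 empty cells -> not full
  row 6: 2 empty cells -> not full
  row 7: 4 empty cells -> not full
  row 8: 8 empty cells -> not full
  row 9: 8 empty cells -> not full
  row 10: 1 empty cell -> not full
  row 11: 1 empty cell -> not full
Total rows cleared: 2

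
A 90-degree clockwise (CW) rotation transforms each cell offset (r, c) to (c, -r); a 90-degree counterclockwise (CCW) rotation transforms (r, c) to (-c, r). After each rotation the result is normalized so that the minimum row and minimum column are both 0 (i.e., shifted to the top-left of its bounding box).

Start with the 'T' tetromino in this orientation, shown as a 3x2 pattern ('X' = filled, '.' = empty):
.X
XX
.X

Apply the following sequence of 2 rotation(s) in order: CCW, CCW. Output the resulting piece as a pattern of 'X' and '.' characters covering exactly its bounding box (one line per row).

Answer: X.
XX
X.

Derivation:
Start:
.X
XX
.X
After rotation 1 (CCW):
XXX
.X.
After rotation 2 (CCW):
X.
XX
X.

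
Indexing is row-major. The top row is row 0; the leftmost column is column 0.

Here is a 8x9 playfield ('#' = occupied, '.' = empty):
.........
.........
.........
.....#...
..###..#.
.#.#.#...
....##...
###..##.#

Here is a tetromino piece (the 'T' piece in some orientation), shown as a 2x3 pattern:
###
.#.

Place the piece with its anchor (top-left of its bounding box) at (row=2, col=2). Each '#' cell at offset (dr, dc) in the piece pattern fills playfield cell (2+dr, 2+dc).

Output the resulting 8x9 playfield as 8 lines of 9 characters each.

Answer: .........
.........
..###....
...#.#...
..###..#.
.#.#.#...
....##...
###..##.#

Derivation:
Fill (2+0,2+0) = (2,2)
Fill (2+0,2+1) = (2,3)
Fill (2+0,2+2) = (2,4)
Fill (2+1,2+1) = (3,3)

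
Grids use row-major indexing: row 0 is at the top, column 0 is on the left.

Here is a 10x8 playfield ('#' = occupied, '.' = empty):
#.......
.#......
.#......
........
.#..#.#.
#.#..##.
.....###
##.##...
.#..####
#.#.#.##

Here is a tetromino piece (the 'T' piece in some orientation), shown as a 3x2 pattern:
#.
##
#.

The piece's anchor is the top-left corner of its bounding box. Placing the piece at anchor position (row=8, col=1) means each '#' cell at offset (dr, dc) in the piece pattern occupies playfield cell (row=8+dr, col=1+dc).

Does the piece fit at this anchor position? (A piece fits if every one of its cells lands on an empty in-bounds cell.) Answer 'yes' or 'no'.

Check each piece cell at anchor (8, 1):
  offset (0,0) -> (8,1): occupied ('#') -> FAIL
  offset (1,0) -> (9,1): empty -> OK
  offset (1,1) -> (9,2): occupied ('#') -> FAIL
  offset (2,0) -> (10,1): out of bounds -> FAIL
All cells valid: no

Answer: no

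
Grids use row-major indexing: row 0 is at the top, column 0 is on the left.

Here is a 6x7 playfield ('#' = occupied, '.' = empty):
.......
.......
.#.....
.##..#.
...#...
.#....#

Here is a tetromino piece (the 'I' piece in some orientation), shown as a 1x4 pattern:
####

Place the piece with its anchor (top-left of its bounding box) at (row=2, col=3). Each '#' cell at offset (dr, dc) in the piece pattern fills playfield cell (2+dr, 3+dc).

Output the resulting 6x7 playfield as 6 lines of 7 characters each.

Fill (2+0,3+0) = (2,3)
Fill (2+0,3+1) = (2,4)
Fill (2+0,3+2) = (2,5)
Fill (2+0,3+3) = (2,6)

Answer: .......
.......
.#.####
.##..#.
...#...
.#....#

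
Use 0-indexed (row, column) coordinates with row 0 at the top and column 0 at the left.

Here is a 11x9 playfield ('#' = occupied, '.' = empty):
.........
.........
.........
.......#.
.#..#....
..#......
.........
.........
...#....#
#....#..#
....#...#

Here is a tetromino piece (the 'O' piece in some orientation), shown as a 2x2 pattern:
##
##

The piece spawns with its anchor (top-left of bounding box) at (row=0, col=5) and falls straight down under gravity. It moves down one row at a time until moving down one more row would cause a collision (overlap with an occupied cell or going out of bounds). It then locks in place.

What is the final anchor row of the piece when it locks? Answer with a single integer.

Spawn at (row=0, col=5). Try each row:
  row 0: fits
  row 1: fits
  row 2: fits
  row 3: fits
  row 4: fits
  row 5: fits
  row 6: fits
  row 7: fits
  row 8: blocked -> lock at row 7

Answer: 7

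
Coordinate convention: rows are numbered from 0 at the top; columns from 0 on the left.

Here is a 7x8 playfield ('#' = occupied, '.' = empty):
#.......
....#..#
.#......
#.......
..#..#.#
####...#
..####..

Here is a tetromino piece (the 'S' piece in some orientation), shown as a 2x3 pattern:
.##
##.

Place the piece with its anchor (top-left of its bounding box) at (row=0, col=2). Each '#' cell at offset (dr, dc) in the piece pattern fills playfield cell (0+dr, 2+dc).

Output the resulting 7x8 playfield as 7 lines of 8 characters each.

Answer: #..##...
..###..#
.#......
#.......
..#..#.#
####...#
..####..

Derivation:
Fill (0+0,2+1) = (0,3)
Fill (0+0,2+2) = (0,4)
Fill (0+1,2+0) = (1,2)
Fill (0+1,2+1) = (1,3)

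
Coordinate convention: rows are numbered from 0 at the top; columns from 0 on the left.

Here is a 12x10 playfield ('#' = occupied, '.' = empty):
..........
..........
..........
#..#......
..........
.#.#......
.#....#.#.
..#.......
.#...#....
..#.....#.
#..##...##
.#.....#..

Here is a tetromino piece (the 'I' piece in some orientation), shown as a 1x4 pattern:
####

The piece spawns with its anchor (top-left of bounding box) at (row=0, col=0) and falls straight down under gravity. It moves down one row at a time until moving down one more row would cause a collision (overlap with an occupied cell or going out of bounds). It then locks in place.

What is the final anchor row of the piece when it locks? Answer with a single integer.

Spawn at (row=0, col=0). Try each row:
  row 0: fits
  row 1: fits
  row 2: fits
  row 3: blocked -> lock at row 2

Answer: 2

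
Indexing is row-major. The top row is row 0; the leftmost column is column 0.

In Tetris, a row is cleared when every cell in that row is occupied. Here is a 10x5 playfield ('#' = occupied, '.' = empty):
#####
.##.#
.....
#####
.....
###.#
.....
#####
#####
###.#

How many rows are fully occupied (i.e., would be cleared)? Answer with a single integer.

Check each row:
  row 0: 0 empty cells -> FULL (clear)
  row 1: 2 empty cells -> not full
  row 2: 5 empty cells -> not full
  row 3: 0 empty cells -> FULL (clear)
  row 4: 5 empty cells -> not full
  row 5: 1 empty cell -> not full
  row 6: 5 empty cells -> not full
  row 7: 0 empty cells -> FULL (clear)
  row 8: 0 empty cells -> FULL (clear)
  row 9: 1 empty cell -> not full
Total rows cleared: 4

Answer: 4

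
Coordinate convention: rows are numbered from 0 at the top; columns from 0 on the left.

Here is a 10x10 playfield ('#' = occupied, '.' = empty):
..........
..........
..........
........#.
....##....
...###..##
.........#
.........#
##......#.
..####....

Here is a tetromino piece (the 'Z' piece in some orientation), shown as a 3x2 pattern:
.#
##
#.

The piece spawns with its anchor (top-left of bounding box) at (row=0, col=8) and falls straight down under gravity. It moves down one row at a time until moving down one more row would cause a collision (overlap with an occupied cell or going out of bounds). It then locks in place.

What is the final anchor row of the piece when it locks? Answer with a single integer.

Answer: 0

Derivation:
Spawn at (row=0, col=8). Try each row:
  row 0: fits
  row 1: blocked -> lock at row 0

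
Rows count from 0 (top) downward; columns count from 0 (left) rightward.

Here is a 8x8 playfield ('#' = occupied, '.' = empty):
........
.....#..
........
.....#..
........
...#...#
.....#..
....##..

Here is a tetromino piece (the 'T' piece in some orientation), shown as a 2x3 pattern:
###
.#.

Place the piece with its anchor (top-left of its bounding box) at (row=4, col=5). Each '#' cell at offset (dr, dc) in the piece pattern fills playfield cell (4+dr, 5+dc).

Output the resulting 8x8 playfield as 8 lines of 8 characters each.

Fill (4+0,5+0) = (4,5)
Fill (4+0,5+1) = (4,6)
Fill (4+0,5+2) = (4,7)
Fill (4+1,5+1) = (5,6)

Answer: ........
.....#..
........
.....#..
.....###
...#..##
.....#..
....##..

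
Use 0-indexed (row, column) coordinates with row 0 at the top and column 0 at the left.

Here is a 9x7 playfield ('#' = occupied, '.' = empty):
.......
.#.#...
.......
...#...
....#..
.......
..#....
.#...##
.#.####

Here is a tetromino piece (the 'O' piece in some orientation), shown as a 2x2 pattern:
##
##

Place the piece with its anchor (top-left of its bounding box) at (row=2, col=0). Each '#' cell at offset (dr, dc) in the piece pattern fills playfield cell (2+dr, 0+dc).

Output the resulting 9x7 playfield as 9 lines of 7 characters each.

Fill (2+0,0+0) = (2,0)
Fill (2+0,0+1) = (2,1)
Fill (2+1,0+0) = (3,0)
Fill (2+1,0+1) = (3,1)

Answer: .......
.#.#...
##.....
##.#...
....#..
.......
..#....
.#...##
.#.####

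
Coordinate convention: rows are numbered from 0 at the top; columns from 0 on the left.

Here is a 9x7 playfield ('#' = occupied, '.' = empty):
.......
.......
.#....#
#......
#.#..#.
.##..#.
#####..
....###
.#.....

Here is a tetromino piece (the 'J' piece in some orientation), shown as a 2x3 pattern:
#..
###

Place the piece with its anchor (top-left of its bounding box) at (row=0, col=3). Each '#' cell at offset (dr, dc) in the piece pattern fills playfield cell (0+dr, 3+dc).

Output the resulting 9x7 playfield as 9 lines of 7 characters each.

Fill (0+0,3+0) = (0,3)
Fill (0+1,3+0) = (1,3)
Fill (0+1,3+1) = (1,4)
Fill (0+1,3+2) = (1,5)

Answer: ...#...
...###.
.#....#
#......
#.#..#.
.##..#.
#####..
....###
.#.....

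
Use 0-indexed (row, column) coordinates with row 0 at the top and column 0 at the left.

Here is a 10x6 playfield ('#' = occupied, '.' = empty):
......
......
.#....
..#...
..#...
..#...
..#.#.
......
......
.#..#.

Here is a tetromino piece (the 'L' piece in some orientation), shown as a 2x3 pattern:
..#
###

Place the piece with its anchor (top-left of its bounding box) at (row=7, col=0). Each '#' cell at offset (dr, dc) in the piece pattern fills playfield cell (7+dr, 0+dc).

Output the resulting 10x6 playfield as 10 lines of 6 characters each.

Answer: ......
......
.#....
..#...
..#...
..#...
..#.#.
..#...
###...
.#..#.

Derivation:
Fill (7+0,0+2) = (7,2)
Fill (7+1,0+0) = (8,0)
Fill (7+1,0+1) = (8,1)
Fill (7+1,0+2) = (8,2)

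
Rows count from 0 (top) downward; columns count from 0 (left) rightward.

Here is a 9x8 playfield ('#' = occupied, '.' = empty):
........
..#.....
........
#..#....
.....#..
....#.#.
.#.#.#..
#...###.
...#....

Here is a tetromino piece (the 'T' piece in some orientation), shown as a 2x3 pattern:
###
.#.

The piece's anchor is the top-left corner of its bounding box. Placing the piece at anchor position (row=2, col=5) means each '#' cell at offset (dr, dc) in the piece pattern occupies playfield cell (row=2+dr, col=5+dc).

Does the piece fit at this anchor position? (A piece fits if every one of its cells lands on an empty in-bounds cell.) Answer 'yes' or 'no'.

Answer: yes

Derivation:
Check each piece cell at anchor (2, 5):
  offset (0,0) -> (2,5): empty -> OK
  offset (0,1) -> (2,6): empty -> OK
  offset (0,2) -> (2,7): empty -> OK
  offset (1,1) -> (3,6): empty -> OK
All cells valid: yes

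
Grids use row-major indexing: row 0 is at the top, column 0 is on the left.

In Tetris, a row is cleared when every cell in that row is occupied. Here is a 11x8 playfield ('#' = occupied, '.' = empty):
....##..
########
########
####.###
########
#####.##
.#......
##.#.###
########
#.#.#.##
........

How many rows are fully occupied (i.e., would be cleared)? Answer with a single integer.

Answer: 4

Derivation:
Check each row:
  row 0: 6 empty cells -> not full
  row 1: 0 empty cells -> FULL (clear)
  row 2: 0 empty cells -> FULL (clear)
  row 3: 1 empty cell -> not full
  row 4: 0 empty cells -> FULL (clear)
  row 5: 1 empty cell -> not full
  row 6: 7 empty cells -> not full
  row 7: 2 empty cells -> not full
  row 8: 0 empty cells -> FULL (clear)
  row 9: 3 empty cells -> not full
  row 10: 8 empty cells -> not full
Total rows cleared: 4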